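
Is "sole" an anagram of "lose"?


Word 1: "lose" → sorted: elos
Word 2: "sole" → sorted: elos
Same letters? elos == elos
Anagram = Yes


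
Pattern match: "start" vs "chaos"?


Pattern of "start": [0, 1, 2, 3, 1]
Pattern of "chaos": [0, 1, 2, 3, 4]
Patterns do not match
Same pattern = No


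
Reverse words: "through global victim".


Original: "through global victim"
Words (1..n): through | global | victim
Reversed (n..1): victim | global | through
Result = "victim global through"


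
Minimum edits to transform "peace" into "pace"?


Word 1: "peace" (length 5)
Word 2: "pace" (length 4)
One optimal edit sequence (insert/delete/substitute each cost 1):
  1. keep 'p'
  2. delete 'e'  (+1)
  3. keep 'a'
  4. keep 'c'
  5. keep 'e'
Total edit operations: 1
Edit distance = 1


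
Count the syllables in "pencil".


Word: "pencil"
Syllable breakdown: pen | cil
Counting: 2 parts
= 2 syllables


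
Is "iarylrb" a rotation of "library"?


Word: "library", Candidate: "iarylrb"
Method: check if candidate is substring of word+word
"librarylibrary" contains "iarylrb"? No
Is rotation = No


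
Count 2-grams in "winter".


Word: "winter" (length 6)
Number of 2-grams = length - 2 + 1 = 6 - 2 + 1
= 5


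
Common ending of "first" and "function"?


Word 1: "first"
Word 2: "function"
Comparing from end:
  Pos -1: 't' != 'n' (stop)
LCS = "" (length 0)


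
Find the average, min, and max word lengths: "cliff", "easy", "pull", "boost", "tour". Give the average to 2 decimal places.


Lengths: "cliff"=5, "easy"=4, "pull"=4, "boost"=5, "tour"=4
Sum = 22, Count = 5
Average = 22/5 = 4.40
= avg=4.40, min=4, max=5


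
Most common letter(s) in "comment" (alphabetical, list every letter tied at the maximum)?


Word: "comment"
Letter counts:
  'c': 1
  'e': 1
  'm': 2
  'n': 1
  'o': 1
  't': 1
Maximum count = 2
Most frequent = 'm' (2 times each)


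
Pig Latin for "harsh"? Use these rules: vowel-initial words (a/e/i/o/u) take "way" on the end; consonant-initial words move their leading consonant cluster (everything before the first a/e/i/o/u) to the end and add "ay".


Word: "harsh"
Starts with consonant(s) → move to end, add 'ay'
Consonant cluster: "h"
Pig Latin = "arshhay"


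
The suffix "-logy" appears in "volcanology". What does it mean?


Suffix: -logy
Example: volcanology (volcano + -logy)
Meaning = study of


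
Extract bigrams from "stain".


Word: "stain" (length 5)
Number of bigrams = 5 - 2 + 1 = 4
  Position 0: "st"
  Position 1: "ta"
  Position 2: "ai"
  Position 3: "in"
Bigrams = "st", "ta", "ai", "in"


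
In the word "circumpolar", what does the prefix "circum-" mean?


Prefix: circum-
As in: circumpolar -> circum- + polar
Meaning = around


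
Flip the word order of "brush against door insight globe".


Original: "brush against door insight globe"
Words (1..n): brush | against | door | insight | globe
Reversed (n..1): globe | insight | door | against | brush
Result = "globe insight door against brush"


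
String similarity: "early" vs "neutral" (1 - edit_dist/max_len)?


Word 1: "early" (length 5)
Word 2: "neutral" (length 7)
One optimal edit sequence:
  1. insert 'n'  (+1)
  2. keep 'e'
  3. insert 'u'  (+1)
  4. substitute 'a' -> 't'  (+1)
  5. keep 'r'
  6. substitute 'l' -> 'a'  (+1)
  7. substitute 'y' -> 'l'  (+1)
Edit distance = 5
Max length = max(5, 7) = 7
Similarity = 1 - 5/7
= 0.2857


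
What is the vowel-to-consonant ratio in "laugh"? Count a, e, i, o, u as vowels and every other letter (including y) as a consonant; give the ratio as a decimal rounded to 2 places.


Word: "laugh"
Vowels (a,e,i,o,u): 2
Consonants: 3
Ratio = 2/3
= 0.67


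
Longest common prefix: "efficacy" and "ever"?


Word 1: "efficacy"
Word 2: "ever"
Comparing from start:
  Pos 0: 'e' == 'e'
  Pos 1: 'f' != 'v' (stop)
LCP = "e" (length 1)


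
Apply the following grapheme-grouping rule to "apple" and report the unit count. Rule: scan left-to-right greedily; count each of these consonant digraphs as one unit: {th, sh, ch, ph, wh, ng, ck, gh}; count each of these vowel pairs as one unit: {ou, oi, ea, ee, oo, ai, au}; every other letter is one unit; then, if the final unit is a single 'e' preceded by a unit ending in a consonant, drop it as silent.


Word: "apple" (5 letters)
Left-to-right scan:
  [1] 'a' (letter)
  [2] 'p' (letter)
  [3] 'p' (letter)
  [4] 'l' (letter)
  [5] 'e' (letter)
Units from scan: 5
Final unit is 'e' after a consonant -> drop as silent (-1)
Sound units = 4 units


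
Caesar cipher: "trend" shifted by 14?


Word: "trend"
Shift: 14
Each letter → (letter + shift) mod 26:
  't' (19) + 14 = 7 → 'h'
  'r' (17) + 14 = 5 → 'f'
  'e' (4) + 14 = 18 → 's'
  'n' (13) + 14 = 1 → 'b'
  'd' (3) + 14 = 17 → 'r'
Result = "hfsbr"


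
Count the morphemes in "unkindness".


Word: "unkindness"
Morphemes: un- | kind | -ness
Each morpheme carries meaning
= 3 morphemes


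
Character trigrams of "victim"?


Word: "victim" (length 6)
Number of trigrams = 6 - 3 + 1 = 4
  Position 0: "vic"
  Position 1: "ict"
  Position 2: "cti"
  Position 3: "tim"
Trigrams = "vic", "ict", "cti", "tim"


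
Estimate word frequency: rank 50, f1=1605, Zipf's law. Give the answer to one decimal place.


Zipf's law: f(r) = f(1) / r
f(1) = 1605
f(50) = 1605 / 50
= 32.1 occurrences


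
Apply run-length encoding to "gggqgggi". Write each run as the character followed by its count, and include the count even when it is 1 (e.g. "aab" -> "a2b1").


String: "gggqgggi"
Scanning for consecutive runs:
  'g' x 3
  'q' x 1
  'g' x 3
  'i' x 1
RLE = "g3q1g3i1"


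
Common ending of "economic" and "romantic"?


Word 1: "economic"
Word 2: "romantic"
Comparing from end:
  Pos -1: 'c' == 'c'
  Pos -2: 'i' == 'i'
  Pos -3: 'm' != 't' (stop)
LCS = "ic" (length 2)


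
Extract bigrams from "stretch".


Word: "stretch" (length 7)
Number of bigrams = 7 - 2 + 1 = 6
  Position 0: "st"
  Position 1: "tr"
  Position 2: "re"
  Position 3: "et"
  Position 4: "tc"
  Position 5: "ch"
Bigrams = "st", "tr", "re", "et", "tc", "ch"


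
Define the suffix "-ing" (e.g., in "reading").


Suffix: -ing
As in: reading -> read + -ing
Meaning = present participle


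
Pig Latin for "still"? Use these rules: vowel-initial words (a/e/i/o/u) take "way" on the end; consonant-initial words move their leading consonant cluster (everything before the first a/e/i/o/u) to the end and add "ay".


Word: "still"
Starts with consonant(s) → move to end, add 'ay'
Consonant cluster: "st"
Pig Latin = "illstay"


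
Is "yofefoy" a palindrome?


Word: "yofefoy"
Reversed: "yofefoy"
Forward == Backward? yofefoy == yofefoy
Palindrome = Yes


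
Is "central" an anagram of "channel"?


Word 1: "channel" → sorted: acehlnn
Word 2: "central" → sorted: acelnrt
Same letters? acehlnn != acelnrt
Anagram = No


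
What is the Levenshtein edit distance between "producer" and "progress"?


Word 1: "producer" (length 8)
Word 2: "progress" (length 8)
One optimal edit sequence (insert/delete/substitute each cost 1):
  1. keep 'p'
  2. keep 'r'
  3. keep 'o'
  4. substitute 'd' -> 'g'  (+1)
  5. substitute 'u' -> 'r'  (+1)
  6. substitute 'c' -> 'e'  (+1)
  7. substitute 'e' -> 's'  (+1)
  8. substitute 'r' -> 's'  (+1)
Total edit operations: 5
Edit distance = 5


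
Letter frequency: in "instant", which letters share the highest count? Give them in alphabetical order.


Word: "instant"
Letter counts:
  'a': 1
  'i': 1
  'n': 2
  's': 1
  't': 2
Maximum count = 2
Most frequent = 'n', 't' (2 times each)


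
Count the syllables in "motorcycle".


Word: "motorcycle"
Syllable breakdown: mo-tor-cy-cle
Counting: 4 parts
= 4 syllables


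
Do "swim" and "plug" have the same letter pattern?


Pattern of "swim": [0, 1, 2, 3]
Pattern of "plug": [0, 1, 2, 3]
Patterns match
Same pattern = Yes


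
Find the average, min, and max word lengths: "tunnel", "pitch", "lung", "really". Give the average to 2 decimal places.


Lengths: "tunnel"=6, "pitch"=5, "lung"=4, "really"=6
Sum = 21, Count = 4
Average = 21/4 = 5.25
= avg=5.25, min=4, max=6


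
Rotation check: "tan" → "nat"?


Word: "tan", Candidate: "nat"
Method: check if candidate is substring of word+word
"tantan" contains "nat"? No
Is rotation = No


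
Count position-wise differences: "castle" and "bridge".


Comparing character by character (same length = 6):
  Pos 0: 'c' vs 'b' !=
  Pos 1: 'a' vs 'r' !=
  Pos 2: 's' vs 'i' !=
  Pos 3: 't' vs 'd' !=
  Pos 4: 'l' vs 'g' !=
  Pos 5: 'e' vs 'e' =
Hamming distance = 5


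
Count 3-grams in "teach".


Word: "teach" (length 5)
Number of 3-grams = length - 3 + 1 = 5 - 3 + 1
= 3


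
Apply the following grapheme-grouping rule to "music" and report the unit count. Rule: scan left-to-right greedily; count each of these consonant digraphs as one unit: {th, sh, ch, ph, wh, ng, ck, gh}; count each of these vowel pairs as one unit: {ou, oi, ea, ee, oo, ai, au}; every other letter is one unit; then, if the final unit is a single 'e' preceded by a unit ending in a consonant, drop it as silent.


Word: "music" (5 letters)
Left-to-right scan:
  [1] 'm' (letter)
  [2] 'u' (letter)
  [3] 's' (letter)
  [4] 'i' (letter)
  [5] 'c' (letter)
Units from scan: 5
Sound units = 5 units


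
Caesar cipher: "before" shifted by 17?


Word: "before"
Shift: 17
Each letter → (letter + shift) mod 26:
  'b' (1) + 17 = 18 → 's'
  'e' (4) + 17 = 21 → 'v'
  'f' (5) + 17 = 22 → 'w'
  'o' (14) + 17 = 5 → 'f'
  'r' (17) + 17 = 8 → 'i'
  'e' (4) + 17 = 21 → 'v'
Result = "svwfiv"


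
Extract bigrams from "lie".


Word: "lie" (length 3)
Number of bigrams = 3 - 2 + 1 = 2
  Position 0: "li"
  Position 1: "ie"
Bigrams = "li", "ie"


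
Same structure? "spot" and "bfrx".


Pattern of "spot": [0, 1, 2, 3]
Pattern of "bfrx": [0, 1, 2, 3]
Patterns match
Same pattern = Yes


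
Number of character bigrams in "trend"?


Word: "trend" (length 5)
Number of 2-grams = length - 2 + 1 = 5 - 2 + 1
= 4


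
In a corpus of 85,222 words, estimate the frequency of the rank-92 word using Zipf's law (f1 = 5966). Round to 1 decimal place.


Zipf's law: f(r) = f(1) / r
f(1) = 5966
f(92) = 5966 / 92
= 64.8 occurrences


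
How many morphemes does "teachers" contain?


Word: "teachers"
Morphemes: teach / -er / -s
Each morpheme carries meaning
= 3 morphemes


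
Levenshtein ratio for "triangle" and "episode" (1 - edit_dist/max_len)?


Word 1: "triangle" (length 8)
Word 2: "episode" (length 7)
One optimal edit sequence:
  1. substitute 't' -> 'e'  (+1)
  2. substitute 'r' -> 'p'  (+1)
  3. keep 'i'
  4. delete 'a'  (+1)
  5. substitute 'n' -> 's'  (+1)
  6. substitute 'g' -> 'o'  (+1)
  7. substitute 'l' -> 'd'  (+1)
  8. keep 'e'
Edit distance = 6
Max length = max(8, 7) = 8
Similarity = 1 - 6/8
= 0.2500


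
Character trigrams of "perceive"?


Word: "perceive" (length 8)
Number of trigrams = 8 - 3 + 1 = 6
  Position 0: "per"
  Position 1: "erc"
  Position 2: "rce"
  Position 3: "cei"
  Position 4: "eiv"
  Position 5: "ive"
Trigrams = "per", "erc", "rce", "cei", "eiv", "ive"


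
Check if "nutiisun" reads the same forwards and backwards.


Word: "nutiisun"
Reversed: "nusiitun"
Forward == Backward? nutiisun != nusiitun
Palindrome = No


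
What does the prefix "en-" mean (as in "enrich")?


Prefix: en-
Example: enrich = en- + rich
Meaning = cause to / put into


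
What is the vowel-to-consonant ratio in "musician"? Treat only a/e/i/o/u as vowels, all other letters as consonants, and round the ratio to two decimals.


Word: "musician"
Vowels (a,e,i,o,u): 4
Consonants: 4
Ratio = 4/4
= 1.00


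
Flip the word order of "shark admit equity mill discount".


Original: "shark admit equity mill discount"
Words (1..n): shark | admit | equity | mill | discount
Reversed (n..1): discount | mill | equity | admit | shark
Result = "discount mill equity admit shark"


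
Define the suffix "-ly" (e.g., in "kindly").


Suffix: -ly
Example: kindly = kind + -ly
Meaning = in a manner


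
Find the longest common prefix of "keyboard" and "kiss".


Word 1: "keyboard"
Word 2: "kiss"
Comparing from start:
  Pos 0: 'k' == 'k'
  Pos 1: 'e' != 'i' (stop)
LCP = "k" (length 1)


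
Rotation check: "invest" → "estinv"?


Word: "invest", Candidate: "estinv"
Method: check if candidate is substring of word+word
"investinvest" contains "estinv"? Yes
Is rotation = Yes


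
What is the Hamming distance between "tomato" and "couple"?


Comparing character by character (same length = 6):
  Pos 0: 't' vs 'c' !=
  Pos 1: 'o' vs 'o' =
  Pos 2: 'm' vs 'u' !=
  Pos 3: 'a' vs 'p' !=
  Pos 4: 't' vs 'l' !=
  Pos 5: 'o' vs 'e' !=
Hamming distance = 5


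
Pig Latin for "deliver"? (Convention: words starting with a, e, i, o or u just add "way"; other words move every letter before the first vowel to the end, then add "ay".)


Word: "deliver"
Starts with consonant(s) → move to end, add 'ay'
Consonant cluster: "d"
Pig Latin = "eliverday"


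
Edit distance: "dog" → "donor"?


Word 1: "dog" (length 3)
Word 2: "donor" (length 5)
One optimal edit sequence (insert/delete/substitute each cost 1):
  1. keep 'd'
  2. insert 'o'  (+1)
  3. insert 'n'  (+1)
  4. keep 'o'
  5. substitute 'g' -> 'r'  (+1)
Total edit operations: 3
Edit distance = 3


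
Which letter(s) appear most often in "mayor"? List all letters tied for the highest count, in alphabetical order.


Word: "mayor"
Letter counts:
  'a': 1
  'm': 1
  'o': 1
  'r': 1
  'y': 1
Maximum count = 1
Most frequent = 'a', 'm', 'o', 'r', 'y' (1 time each)


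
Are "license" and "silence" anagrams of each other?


Word 1: "license" → sorted: ceeilns
Word 2: "silence" → sorted: ceeilns
Same letters? ceeilns == ceeilns
Anagram = Yes


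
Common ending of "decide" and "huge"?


Word 1: "decide"
Word 2: "huge"
Comparing from end:
  Pos -1: 'e' == 'e'
  Pos -2: 'd' != 'g' (stop)
LCS = "e" (length 1)


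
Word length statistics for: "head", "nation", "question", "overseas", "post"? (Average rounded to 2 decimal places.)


Lengths: "head"=4, "nation"=6, "question"=8, "overseas"=8, "post"=4
Sum = 30, Count = 5
Average = 30/5 = 6.00
= avg=6.00, min=4, max=8


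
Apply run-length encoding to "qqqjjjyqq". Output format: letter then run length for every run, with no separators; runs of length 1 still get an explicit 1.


String: "qqqjjjyqq"
Scanning for consecutive runs:
  'q' x 3
  'j' x 3
  'y' x 1
  'q' x 2
RLE = "q3j3y1q2"


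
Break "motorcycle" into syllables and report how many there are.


Word: "motorcycle"
Syllable breakdown: mo / tor / cy / cle
Counting: 4 parts
= 4 syllables


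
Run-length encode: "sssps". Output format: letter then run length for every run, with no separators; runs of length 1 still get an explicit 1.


String: "sssps"
Scanning for consecutive runs:
  's' x 3
  'p' x 1
  's' x 1
RLE = "s3p1s1"


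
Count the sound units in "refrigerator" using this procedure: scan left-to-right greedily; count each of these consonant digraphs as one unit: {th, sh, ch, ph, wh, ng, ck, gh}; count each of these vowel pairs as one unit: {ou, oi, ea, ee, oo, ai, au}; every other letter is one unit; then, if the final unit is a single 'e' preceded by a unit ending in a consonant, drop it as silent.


Word: "refrigerator" (12 letters)
Left-to-right scan:
  1. 'r' (letter)
  2. 'e' (letter)
  3. 'f' (letter)
  4. 'r' (letter)
  5. 'i' (letter)
  6. 'g' (letter)
  7. 'e' (letter)
  8. 'r' (letter)
  9. 'a' (letter)
  10. 't' (letter)
  11. 'o' (letter)
  12. 'r' (letter)
Units from scan: 12
Sound units = 12 units


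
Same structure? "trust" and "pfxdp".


Pattern of "trust": [0, 1, 2, 3, 0]
Pattern of "pfxdp": [0, 1, 2, 3, 0]
Patterns match
Same pattern = Yes


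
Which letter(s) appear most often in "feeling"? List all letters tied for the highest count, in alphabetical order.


Word: "feeling"
Letter counts:
  'e': 2
  'f': 1
  'g': 1
  'i': 1
  'l': 1
  'n': 1
Maximum count = 2
Most frequent = 'e' (2 times each)


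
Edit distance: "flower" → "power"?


Word 1: "flower" (length 6)
Word 2: "power" (length 5)
One optimal edit sequence (insert/delete/substitute each cost 1):
  1. delete 'f'  (+1)
  2. substitute 'l' -> 'p'  (+1)
  3. keep 'o'
  4. keep 'w'
  5. keep 'e'
  6. keep 'r'
Total edit operations: 2
Edit distance = 2


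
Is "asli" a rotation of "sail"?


Word: "sail", Candidate: "asli"
Method: check if candidate is substring of word+word
"sailsail" contains "asli"? No
Is rotation = No


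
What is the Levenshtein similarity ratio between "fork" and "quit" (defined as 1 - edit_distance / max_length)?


Word 1: "fork" (length 4)
Word 2: "quit" (length 4)
One optimal edit sequence:
  1. substitute 'f' -> 'q'  (+1)
  2. substitute 'o' -> 'u'  (+1)
  3. substitute 'r' -> 'i'  (+1)
  4. substitute 'k' -> 't'  (+1)
Edit distance = 4
Max length = max(4, 4) = 4
Similarity = 1 - 4/4
= 0.0000


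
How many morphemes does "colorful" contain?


Word: "colorful"
Morphemes: color | -ful
Each morpheme carries meaning
= 2 morphemes


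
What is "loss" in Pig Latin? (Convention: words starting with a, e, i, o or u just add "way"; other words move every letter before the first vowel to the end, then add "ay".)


Word: "loss"
Starts with consonant(s) → move to end, add 'ay'
Consonant cluster: "l"
Pig Latin = "osslay"


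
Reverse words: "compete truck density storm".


Original: "compete truck density storm"
Words (1..n): compete | truck | density | storm
Reversed (n..1): storm | density | truck | compete
Result = "storm density truck compete"


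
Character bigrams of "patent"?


Word: "patent" (length 6)
Number of bigrams = 6 - 2 + 1 = 5
  Position 0: "pa"
  Position 1: "at"
  Position 2: "te"
  Position 3: "en"
  Position 4: "nt"
Bigrams = "pa", "at", "te", "en", "nt"


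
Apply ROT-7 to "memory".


Word: "memory"
Shift: 7
Each letter → (letter + shift) mod 26:
  'm' (12) + 7 = 19 → 't'
  'e' (4) + 7 = 11 → 'l'
  'm' (12) + 7 = 19 → 't'
  'o' (14) + 7 = 21 → 'v'
  'r' (17) + 7 = 24 → 'y'
  'y' (24) + 7 = 5 → 'f'
Result = "tltvyf"


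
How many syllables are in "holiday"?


Word: "holiday"
Syllable breakdown: hol-i-day
Counting: 3 parts
= 3 syllables


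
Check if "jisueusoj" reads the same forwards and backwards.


Word: "jisueusoj"
Reversed: "josueusij"
Forward == Backward? jisueusoj != josueusij
Palindrome = No


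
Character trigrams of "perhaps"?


Word: "perhaps" (length 7)
Number of trigrams = 7 - 3 + 1 = 5
  Position 0: "per"
  Position 1: "erh"
  Position 2: "rha"
  Position 3: "hap"
  Position 4: "aps"
Trigrams = "per", "erh", "rha", "hap", "aps"


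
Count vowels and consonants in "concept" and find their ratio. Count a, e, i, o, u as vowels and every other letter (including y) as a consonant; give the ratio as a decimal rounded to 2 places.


Word: "concept"
Vowels (a,e,i,o,u): 2
Consonants: 5
Ratio = 2/5
= 0.40


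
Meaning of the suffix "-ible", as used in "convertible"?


Suffix: -ible
Example: convertible = convert + -ible
Meaning = capable of


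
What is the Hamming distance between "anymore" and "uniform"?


Comparing character by character (same length = 7):
  Pos 0: 'a' vs 'u' !=
  Pos 1: 'n' vs 'n' =
  Pos 2: 'y' vs 'i' !=
  Pos 3: 'm' vs 'f' !=
  Pos 4: 'o' vs 'o' =
  Pos 5: 'r' vs 'r' =
  Pos 6: 'e' vs 'm' !=
Hamming distance = 4


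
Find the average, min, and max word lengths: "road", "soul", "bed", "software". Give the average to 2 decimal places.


Lengths: "road"=4, "soul"=4, "bed"=3, "software"=8
Sum = 19, Count = 4
Average = 19/4 = 4.75
= avg=4.75, min=3, max=8


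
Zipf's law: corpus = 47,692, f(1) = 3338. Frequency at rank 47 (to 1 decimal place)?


Zipf's law: f(r) = f(1) / r
f(1) = 3338
f(47) = 3338 / 47
= 71.0 occurrences


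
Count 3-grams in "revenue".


Word: "revenue" (length 7)
Number of 3-grams = length - 3 + 1 = 7 - 3 + 1
= 5


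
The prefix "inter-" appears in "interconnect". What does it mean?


Prefix: inter-
As in: interconnect -> inter- + connect
Meaning = between


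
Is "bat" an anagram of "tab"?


Word 1: "tab" → sorted: abt
Word 2: "bat" → sorted: abt
Same letters? abt == abt
Anagram = Yes


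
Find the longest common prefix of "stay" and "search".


Word 1: "stay"
Word 2: "search"
Comparing from start:
  Pos 0: 's' == 's'
  Pos 1: 't' != 'e' (stop)
LCP = "s" (length 1)


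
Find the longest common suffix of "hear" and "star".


Word 1: "hear"
Word 2: "star"
Comparing from end:
  Pos -1: 'r' == 'r'
  Pos -2: 'a' == 'a'
  Pos -3: 'e' != 't' (stop)
LCS = "ar" (length 2)


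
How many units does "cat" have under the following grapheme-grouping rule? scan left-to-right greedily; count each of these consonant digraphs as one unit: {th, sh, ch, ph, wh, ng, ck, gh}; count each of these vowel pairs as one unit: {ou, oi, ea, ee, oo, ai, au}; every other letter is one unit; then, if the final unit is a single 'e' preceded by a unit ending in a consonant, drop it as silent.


Word: "cat" (3 letters)
Left-to-right scan:
  [1] 'c' (letter)
  [2] 'a' (letter)
  [3] 't' (letter)
Units from scan: 3
Sound units = 3 units


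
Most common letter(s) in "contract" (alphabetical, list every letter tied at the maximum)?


Word: "contract"
Letter counts:
  'a': 1
  'c': 2
  'n': 1
  'o': 1
  'r': 1
  't': 2
Maximum count = 2
Most frequent = 'c', 't' (2 times each)


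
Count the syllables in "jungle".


Word: "jungle"
Syllable breakdown: jun / gle
Counting: 2 parts
= 2 syllables


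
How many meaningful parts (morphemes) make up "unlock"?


Word: "unlock"
Morphemes: un- + lock
Each morpheme carries meaning
= 2 morphemes


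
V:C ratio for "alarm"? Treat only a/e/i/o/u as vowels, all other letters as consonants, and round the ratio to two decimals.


Word: "alarm"
Vowels (a,e,i,o,u): 2
Consonants: 3
Ratio = 2/3
= 0.67


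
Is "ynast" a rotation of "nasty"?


Word: "nasty", Candidate: "ynast"
Method: check if candidate is substring of word+word
"nastynasty" contains "ynast"? Yes
Is rotation = Yes


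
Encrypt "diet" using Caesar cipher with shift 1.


Word: "diet"
Shift: 1
Each letter → (letter + shift) mod 26:
  'd' (3) + 1 = 4 → 'e'
  'i' (8) + 1 = 9 → 'j'
  'e' (4) + 1 = 5 → 'f'
  't' (19) + 1 = 20 → 'u'
Result = "ejfu"


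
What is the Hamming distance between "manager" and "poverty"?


Comparing character by character (same length = 7):
  Pos 0: 'm' vs 'p' !=
  Pos 1: 'a' vs 'o' !=
  Pos 2: 'n' vs 'v' !=
  Pos 3: 'a' vs 'e' !=
  Pos 4: 'g' vs 'r' !=
  Pos 5: 'e' vs 't' !=
  Pos 6: 'r' vs 'y' !=
Hamming distance = 7


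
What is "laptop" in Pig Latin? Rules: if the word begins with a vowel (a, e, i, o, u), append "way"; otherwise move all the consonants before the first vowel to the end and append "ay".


Word: "laptop"
Starts with consonant(s) → move to end, add 'ay'
Consonant cluster: "l"
Pig Latin = "aptoplay"


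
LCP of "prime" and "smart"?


Word 1: "prime"
Word 2: "smart"
Comparing from start:
  Pos 0: 'p' != 's' (stop)
LCP = "" (length 0)


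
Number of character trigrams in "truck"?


Word: "truck" (length 5)
Number of 3-grams = length - 3 + 1 = 5 - 3 + 1
= 3


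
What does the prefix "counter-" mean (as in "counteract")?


Prefix: counter-
As in: counteract -> counter- + act
Meaning = against / opposite


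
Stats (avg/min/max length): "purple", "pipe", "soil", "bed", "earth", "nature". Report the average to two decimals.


Lengths: "purple"=6, "pipe"=4, "soil"=4, "bed"=3, "earth"=5, "nature"=6
Sum = 28, Count = 6
Average = 28/6 = 4.67
= avg=4.67, min=3, max=6


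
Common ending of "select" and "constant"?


Word 1: "select"
Word 2: "constant"
Comparing from end:
  Pos -1: 't' == 't'
  Pos -2: 'c' != 'n' (stop)
LCS = "t" (length 1)


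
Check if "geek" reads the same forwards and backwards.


Word: "geek"
Reversed: "keeg"
Forward == Backward? geek != keeg
Palindrome = No


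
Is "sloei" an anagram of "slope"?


Word 1: "slope" → sorted: elops
Word 2: "sloei" → sorted: eilos
Same letters? elops != eilos
Anagram = No


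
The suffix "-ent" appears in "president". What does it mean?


Suffix: -ent
Example: president = preside + -ent, with a spelling change
Meaning = one who / that which


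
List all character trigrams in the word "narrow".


Word: "narrow" (length 6)
Number of trigrams = 6 - 3 + 1 = 4
  Position 0: "nar"
  Position 1: "arr"
  Position 2: "rro"
  Position 3: "row"
Trigrams = "nar", "arr", "rro", "row"


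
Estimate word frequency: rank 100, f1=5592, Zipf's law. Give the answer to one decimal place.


Zipf's law: f(r) = f(1) / r
f(1) = 5592
f(100) = 5592 / 100
= 55.9 occurrences


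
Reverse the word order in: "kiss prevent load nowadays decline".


Original: "kiss prevent load nowadays decline"
Words (1..n): kiss | prevent | load | nowadays | decline
Reversed (n..1): decline | nowadays | load | prevent | kiss
Result = "decline nowadays load prevent kiss"


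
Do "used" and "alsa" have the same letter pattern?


Pattern of "used": [0, 1, 2, 3]
Pattern of "alsa": [0, 1, 2, 0]
Patterns do not match
Same pattern = No


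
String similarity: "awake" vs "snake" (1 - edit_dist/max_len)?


Word 1: "awake" (length 5)
Word 2: "snake" (length 5)
One optimal edit sequence:
  1. substitute 'a' -> 's'  (+1)
  2. substitute 'w' -> 'n'  (+1)
  3. keep 'a'
  4. keep 'k'
  5. keep 'e'
Edit distance = 2
Max length = max(5, 5) = 5
Similarity = 1 - 2/5
= 0.6000


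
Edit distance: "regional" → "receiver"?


Word 1: "regional" (length 8)
Word 2: "receiver" (length 8)
One optimal edit sequence (insert/delete/substitute each cost 1):
  1. keep 'r'
  2. keep 'e'
  3. substitute 'g' -> 'c'  (+1)
  4. substitute 'i' -> 'e'  (+1)
  5. substitute 'o' -> 'i'  (+1)
  6. substitute 'n' -> 'v'  (+1)
  7. substitute 'a' -> 'e'  (+1)
  8. substitute 'l' -> 'r'  (+1)
Total edit operations: 6
Edit distance = 6


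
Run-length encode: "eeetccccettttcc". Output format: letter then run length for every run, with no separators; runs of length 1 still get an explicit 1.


String: "eeetccccettttcc"
Scanning for consecutive runs:
  'e' x 3
  't' x 1
  'c' x 4
  'e' x 1
  't' x 4
  'c' x 2
RLE = "e3t1c4e1t4c2"


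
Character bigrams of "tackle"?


Word: "tackle" (length 6)
Number of bigrams = 6 - 2 + 1 = 5
  Position 0: "ta"
  Position 1: "ac"
  Position 2: "ck"
  Position 3: "kl"
  Position 4: "le"
Bigrams = "ta", "ac", "ck", "kl", "le"


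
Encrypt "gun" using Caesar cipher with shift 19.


Word: "gun"
Shift: 19
Each letter → (letter + shift) mod 26:
  'g' (6) + 19 = 25 → 'z'
  'u' (20) + 19 = 13 → 'n'
  'n' (13) + 19 = 6 → 'g'
Result = "zng"


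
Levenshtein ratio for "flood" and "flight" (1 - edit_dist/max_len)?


Word 1: "flood" (length 5)
Word 2: "flight" (length 6)
One optimal edit sequence:
  1. keep 'f'
  2. keep 'l'
  3. insert 'i'  (+1)
  4. substitute 'o' -> 'g'  (+1)
  5. substitute 'o' -> 'h'  (+1)
  6. substitute 'd' -> 't'  (+1)
Edit distance = 4
Max length = max(5, 6) = 6
Similarity = 1 - 4/6
= 0.3333


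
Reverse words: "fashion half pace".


Original: "fashion half pace"
Words (1..n): fashion | half | pace
Reversed (n..1): pace | half | fashion
Result = "pace half fashion"


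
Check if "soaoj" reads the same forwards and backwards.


Word: "soaoj"
Reversed: "joaos"
Forward == Backward? soaoj != joaos
Palindrome = No


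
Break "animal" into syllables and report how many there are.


Word: "animal"
Syllable breakdown: an · i · mal
Counting: 3 parts
= 3 syllables


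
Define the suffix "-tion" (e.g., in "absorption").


Suffix: -tion
Example: absorption = absorb + -tion, with a spelling change
Meaning = act or process


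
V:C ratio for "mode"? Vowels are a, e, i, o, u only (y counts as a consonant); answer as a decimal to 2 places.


Word: "mode"
Vowels (a,e,i,o,u): 2
Consonants: 2
Ratio = 2/2
= 1.00


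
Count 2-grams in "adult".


Word: "adult" (length 5)
Number of 2-grams = length - 2 + 1 = 5 - 2 + 1
= 4


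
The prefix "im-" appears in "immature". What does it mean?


Prefix: im-
As in: immature -> im- + mature
Meaning = not / into


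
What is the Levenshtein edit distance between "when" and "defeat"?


Word 1: "when" (length 4)
Word 2: "defeat" (length 6)
One optimal edit sequence (insert/delete/substitute each cost 1):
  1. insert 'd'  (+1)
  2. substitute 'w' -> 'e'  (+1)
  3. substitute 'h' -> 'f'  (+1)
  4. keep 'e'
  5. insert 'a'  (+1)
  6. substitute 'n' -> 't'  (+1)
Total edit operations: 5
Edit distance = 5


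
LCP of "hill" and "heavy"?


Word 1: "hill"
Word 2: "heavy"
Comparing from start:
  Pos 0: 'h' == 'h'
  Pos 1: 'i' != 'e' (stop)
LCP = "h" (length 1)


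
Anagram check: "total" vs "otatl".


Word 1: "total" → sorted: alott
Word 2: "otatl" → sorted: alott
Same letters? alott == alott
Anagram = Yes


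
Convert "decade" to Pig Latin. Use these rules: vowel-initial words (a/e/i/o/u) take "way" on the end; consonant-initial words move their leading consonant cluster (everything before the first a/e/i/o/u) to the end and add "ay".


Word: "decade"
Starts with consonant(s) → move to end, add 'ay'
Consonant cluster: "d"
Pig Latin = "ecadeday"


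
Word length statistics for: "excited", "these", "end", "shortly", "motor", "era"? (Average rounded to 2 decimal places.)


Lengths: "excited"=7, "these"=5, "end"=3, "shortly"=7, "motor"=5, "era"=3
Sum = 30, Count = 6
Average = 30/6 = 5.00
= avg=5.00, min=3, max=7


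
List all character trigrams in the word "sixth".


Word: "sixth" (length 5)
Number of trigrams = 5 - 3 + 1 = 3
  Position 0: "six"
  Position 1: "ixt"
  Position 2: "xth"
Trigrams = "six", "ixt", "xth"


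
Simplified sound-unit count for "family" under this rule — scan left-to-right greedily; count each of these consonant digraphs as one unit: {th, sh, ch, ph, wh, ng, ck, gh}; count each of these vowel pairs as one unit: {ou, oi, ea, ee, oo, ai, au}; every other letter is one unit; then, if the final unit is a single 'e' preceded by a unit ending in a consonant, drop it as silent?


Word: "family" (6 letters)
Left-to-right scan:
  [1] 'f' (letter)
  [2] 'a' (letter)
  [3] 'm' (letter)
  [4] 'i' (letter)
  [5] 'l' (letter)
  [6] 'y' (letter)
Units from scan: 6
Sound units = 6 units


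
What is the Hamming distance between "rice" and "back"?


Comparing character by character (same length = 4):
  Pos 0: 'r' vs 'b' !=
  Pos 1: 'i' vs 'a' !=
  Pos 2: 'c' vs 'c' =
  Pos 3: 'e' vs 'k' !=
Hamming distance = 3


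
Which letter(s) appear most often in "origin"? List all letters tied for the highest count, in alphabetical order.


Word: "origin"
Letter counts:
  'g': 1
  'i': 2
  'n': 1
  'o': 1
  'r': 1
Maximum count = 2
Most frequent = 'i' (2 times each)


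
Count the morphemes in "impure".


Word: "impure"
Morphemes: im- | pure
Each morpheme carries meaning
= 2 morphemes


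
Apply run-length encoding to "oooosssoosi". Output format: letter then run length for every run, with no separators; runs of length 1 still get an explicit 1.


String: "oooosssoosi"
Scanning for consecutive runs:
  'o' x 4
  's' x 3
  'o' x 2
  's' x 1
  'i' x 1
RLE = "o4s3o2s1i1"


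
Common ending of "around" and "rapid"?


Word 1: "around"
Word 2: "rapid"
Comparing from end:
  Pos -1: 'd' == 'd'
  Pos -2: 'n' != 'i' (stop)
LCS = "d" (length 1)


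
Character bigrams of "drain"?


Word: "drain" (length 5)
Number of bigrams = 5 - 2 + 1 = 4
  Position 0: "dr"
  Position 1: "ra"
  Position 2: "ai"
  Position 3: "in"
Bigrams = "dr", "ra", "ai", "in"


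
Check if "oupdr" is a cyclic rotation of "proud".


Word: "proud", Candidate: "oupdr"
Method: check if candidate is substring of word+word
"proudproud" contains "oupdr"? No
Is rotation = No


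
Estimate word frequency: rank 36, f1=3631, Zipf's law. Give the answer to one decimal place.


Zipf's law: f(r) = f(1) / r
f(1) = 3631
f(36) = 3631 / 36
= 100.9 occurrences


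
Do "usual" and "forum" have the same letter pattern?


Pattern of "usual": [0, 1, 0, 2, 3]
Pattern of "forum": [0, 1, 2, 3, 4]
Patterns do not match
Same pattern = No


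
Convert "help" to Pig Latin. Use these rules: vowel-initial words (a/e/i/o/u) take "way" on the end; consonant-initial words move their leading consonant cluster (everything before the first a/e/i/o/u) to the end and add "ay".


Word: "help"
Starts with consonant(s) → move to end, add 'ay'
Consonant cluster: "h"
Pig Latin = "elphay"


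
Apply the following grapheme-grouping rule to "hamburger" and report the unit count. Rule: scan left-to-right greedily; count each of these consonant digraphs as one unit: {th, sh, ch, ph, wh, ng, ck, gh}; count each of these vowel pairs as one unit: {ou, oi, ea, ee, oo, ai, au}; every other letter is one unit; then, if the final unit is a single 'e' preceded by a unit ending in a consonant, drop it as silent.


Word: "hamburger" (9 letters)
Left-to-right scan:
  [1] 'h' (letter)
  [2] 'a' (letter)
  [3] 'm' (letter)
  [4] 'b' (letter)
  [5] 'u' (letter)
  [6] 'r' (letter)
  [7] 'g' (letter)
  [8] 'e' (letter)
  [9] 'r' (letter)
Units from scan: 9
Sound units = 9 units


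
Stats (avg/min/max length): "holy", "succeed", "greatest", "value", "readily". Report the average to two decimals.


Lengths: "holy"=4, "succeed"=7, "greatest"=8, "value"=5, "readily"=7
Sum = 31, Count = 5
Average = 31/5 = 6.20
= avg=6.20, min=4, max=8


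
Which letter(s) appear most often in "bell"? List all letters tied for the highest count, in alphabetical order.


Word: "bell"
Letter counts:
  'b': 1
  'e': 1
  'l': 2
Maximum count = 2
Most frequent = 'l' (2 times each)


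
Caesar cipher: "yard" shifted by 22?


Word: "yard"
Shift: 22
Each letter → (letter + shift) mod 26:
  'y' (24) + 22 = 20 → 'u'
  'a' (0) + 22 = 22 → 'w'
  'r' (17) + 22 = 13 → 'n'
  'd' (3) + 22 = 25 → 'z'
Result = "uwnz"


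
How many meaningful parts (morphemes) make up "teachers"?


Word: "teachers"
Morphemes: teach / -er / -s
Each morpheme carries meaning
= 3 morphemes


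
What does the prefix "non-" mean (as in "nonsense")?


Prefix: non-
As in: nonsense -> non- + sense
Meaning = not


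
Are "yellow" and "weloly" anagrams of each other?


Word 1: "yellow" → sorted: ellowy
Word 2: "weloly" → sorted: ellowy
Same letters? ellowy == ellowy
Anagram = Yes


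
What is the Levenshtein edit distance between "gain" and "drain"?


Word 1: "gain" (length 4)
Word 2: "drain" (length 5)
One optimal edit sequence (insert/delete/substitute each cost 1):
  1. insert 'd'  (+1)
  2. substitute 'g' -> 'r'  (+1)
  3. keep 'a'
  4. keep 'i'
  5. keep 'n'
Total edit operations: 2
Edit distance = 2


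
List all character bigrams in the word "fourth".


Word: "fourth" (length 6)
Number of bigrams = 6 - 2 + 1 = 5
  Position 0: "fo"
  Position 1: "ou"
  Position 2: "ur"
  Position 3: "rt"
  Position 4: "th"
Bigrams = "fo", "ou", "ur", "rt", "th"


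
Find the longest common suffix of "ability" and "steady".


Word 1: "ability"
Word 2: "steady"
Comparing from end:
  Pos -1: 'y' == 'y'
  Pos -2: 't' != 'd' (stop)
LCS = "y" (length 1)


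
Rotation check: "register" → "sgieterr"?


Word: "register", Candidate: "sgieterr"
Method: check if candidate is substring of word+word
"registerregister" contains "sgieterr"? No
Is rotation = No


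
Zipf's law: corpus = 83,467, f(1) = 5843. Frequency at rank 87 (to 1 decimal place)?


Zipf's law: f(r) = f(1) / r
f(1) = 5843
f(87) = 5843 / 87
= 67.2 occurrences


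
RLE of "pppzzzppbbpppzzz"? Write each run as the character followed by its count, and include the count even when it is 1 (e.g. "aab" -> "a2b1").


String: "pppzzzppbbpppzzz"
Scanning for consecutive runs:
  'p' x 3
  'z' x 3
  'p' x 2
  'b' x 2
  'p' x 3
  'z' x 3
RLE = "p3z3p2b2p3z3"


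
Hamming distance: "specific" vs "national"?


Comparing character by character (same length = 8):
  Pos 0: 's' vs 'n' !=
  Pos 1: 'p' vs 'a' !=
  Pos 2: 'e' vs 't' !=
  Pos 3: 'c' vs 'i' !=
  Pos 4: 'i' vs 'o' !=
  Pos 5: 'f' vs 'n' !=
  Pos 6: 'i' vs 'a' !=
  Pos 7: 'c' vs 'l' !=
Hamming distance = 8


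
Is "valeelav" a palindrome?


Word: "valeelav"
Reversed: "valeelav"
Forward == Backward? valeelav == valeelav
Palindrome = Yes


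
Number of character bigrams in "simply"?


Word: "simply" (length 6)
Number of 2-grams = length - 2 + 1 = 6 - 2 + 1
= 5


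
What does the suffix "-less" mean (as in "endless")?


Suffix: -less
As in: endless -> end + -less
Meaning = without


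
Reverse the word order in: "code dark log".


Original: "code dark log"
Words (1..n): code | dark | log
Reversed (n..1): log | dark | code
Result = "log dark code"


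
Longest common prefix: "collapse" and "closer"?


Word 1: "collapse"
Word 2: "closer"
Comparing from start:
  Pos 0: 'c' == 'c'
  Pos 1: 'o' != 'l' (stop)
LCP = "c" (length 1)


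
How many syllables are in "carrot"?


Word: "carrot"
Syllable breakdown: car | rot
Counting: 2 parts
= 2 syllables


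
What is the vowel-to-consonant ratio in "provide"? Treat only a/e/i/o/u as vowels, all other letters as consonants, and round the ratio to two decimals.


Word: "provide"
Vowels (a,e,i,o,u): 3
Consonants: 4
Ratio = 3/4
= 0.75


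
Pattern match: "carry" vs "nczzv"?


Pattern of "carry": [0, 1, 2, 2, 3]
Pattern of "nczzv": [0, 1, 2, 2, 3]
Patterns match
Same pattern = Yes


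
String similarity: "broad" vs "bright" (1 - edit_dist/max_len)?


Word 1: "broad" (length 5)
Word 2: "bright" (length 6)
One optimal edit sequence:
  1. keep 'b'
  2. keep 'r'
  3. insert 'i'  (+1)
  4. substitute 'o' -> 'g'  (+1)
  5. substitute 'a' -> 'h'  (+1)
  6. substitute 'd' -> 't'  (+1)
Edit distance = 4
Max length = max(5, 6) = 6
Similarity = 1 - 4/6
= 0.3333


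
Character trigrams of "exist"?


Word: "exist" (length 5)
Number of trigrams = 5 - 3 + 1 = 3
  Position 0: "exi"
  Position 1: "xis"
  Position 2: "ist"
Trigrams = "exi", "xis", "ist"


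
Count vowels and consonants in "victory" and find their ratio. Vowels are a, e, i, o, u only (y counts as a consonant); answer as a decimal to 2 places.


Word: "victory"
Vowels (a,e,i,o,u): 2
Consonants: 5
Ratio = 2/5
= 0.40


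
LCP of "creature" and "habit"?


Word 1: "creature"
Word 2: "habit"
Comparing from start:
  Pos 0: 'c' != 'h' (stop)
LCP = "" (length 0)


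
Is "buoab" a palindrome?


Word: "buoab"
Reversed: "baoub"
Forward == Backward? buoab != baoub
Palindrome = No


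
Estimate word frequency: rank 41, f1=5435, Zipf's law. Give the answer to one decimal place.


Zipf's law: f(r) = f(1) / r
f(1) = 5435
f(41) = 5435 / 41
= 132.6 occurrences


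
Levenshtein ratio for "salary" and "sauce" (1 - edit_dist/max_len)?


Word 1: "salary" (length 6)
Word 2: "sauce" (length 5)
One optimal edit sequence:
  1. keep 's'
  2. keep 'a'
  3. delete 'l'  (+1)
  4. substitute 'a' -> 'u'  (+1)
  5. substitute 'r' -> 'c'  (+1)
  6. substitute 'y' -> 'e'  (+1)
Edit distance = 4
Max length = max(6, 5) = 6
Similarity = 1 - 4/6
= 0.3333


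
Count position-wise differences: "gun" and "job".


Comparing character by character (same length = 3):
  Pos 0: 'g' vs 'j' !=
  Pos 1: 'u' vs 'o' !=
  Pos 2: 'n' vs 'b' !=
Hamming distance = 3


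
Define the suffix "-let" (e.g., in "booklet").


Suffix: -let
As in: booklet -> book + -let
Meaning = small


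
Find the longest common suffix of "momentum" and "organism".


Word 1: "momentum"
Word 2: "organism"
Comparing from end:
  Pos -1: 'm' == 'm'
  Pos -2: 'u' != 's' (stop)
LCS = "m" (length 1)
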